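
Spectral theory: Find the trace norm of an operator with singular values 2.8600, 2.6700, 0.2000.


The nuclear norm is the sum of all singular values.
||T||_1 = 2.8600 + 2.6700 + 0.2000
= 5.7300

5.7300


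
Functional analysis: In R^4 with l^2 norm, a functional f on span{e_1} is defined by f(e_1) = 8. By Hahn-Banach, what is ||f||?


The norm of f is given by ||f|| = sup_{||x||=1} |f(x)|.
On span{e_1}, ||e_1|| = 1, so ||f|| = |f(e_1)| / ||e_1||
= |8| / 1 = 8.0000

8.0000


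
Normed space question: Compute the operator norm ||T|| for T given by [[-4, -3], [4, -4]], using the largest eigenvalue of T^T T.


A^T A = [[32, -4], [-4, 25]]
trace(A^T A) = 57, det(A^T A) = 784
discriminant = 57^2 - 4*784 = 113
Largest eigenvalue of A^T A = (trace + sqrt(disc))/2 = 33.8151
||T|| = sqrt(33.8151) = 5.8151

5.8151


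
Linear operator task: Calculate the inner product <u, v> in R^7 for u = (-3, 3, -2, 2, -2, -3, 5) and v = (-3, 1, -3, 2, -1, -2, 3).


Computing the standard inner product <u, v> = sum u_i * v_i
= -3*-3 + 3*1 + -2*-3 + 2*2 + -2*-1 + -3*-2 + 5*3
= 9 + 3 + 6 + 4 + 2 + 6 + 15
= 45

45


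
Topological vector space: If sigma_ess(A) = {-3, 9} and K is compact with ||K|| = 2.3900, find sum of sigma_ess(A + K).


By Weyl's theorem, the essential spectrum is invariant under compact perturbations.
sigma_ess(A + K) = sigma_ess(A) = {-3, 9}
Sum = -3 + 9 = 6

6


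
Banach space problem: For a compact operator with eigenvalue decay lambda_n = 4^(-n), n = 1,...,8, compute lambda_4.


The eigenvalue formula gives lambda_4 = 1/4^4
= 1/256
= 0.0039

0.0039


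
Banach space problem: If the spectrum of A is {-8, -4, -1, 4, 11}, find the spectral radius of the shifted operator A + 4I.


Spectrum of A + 4I = {-4, 0, 3, 8, 15}
Spectral radius = max |lambda| over the shifted spectrum
= max(4, 0, 3, 8, 15) = 15

15


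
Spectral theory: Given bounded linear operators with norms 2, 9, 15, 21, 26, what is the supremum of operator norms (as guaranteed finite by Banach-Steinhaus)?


By the Uniform Boundedness Principle, the supremum of norms is finite.
sup_k ||T_k|| = max(2, 9, 15, 21, 26) = 26

26


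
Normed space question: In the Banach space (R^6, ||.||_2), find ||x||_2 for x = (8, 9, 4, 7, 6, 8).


The l^2 norm = (sum |x_i|^2)^(1/2)
Sum of 2th powers = 64 + 81 + 16 + 49 + 36 + 64 = 310
||x||_2 = (310)^(1/2) = 17.6068

17.6068


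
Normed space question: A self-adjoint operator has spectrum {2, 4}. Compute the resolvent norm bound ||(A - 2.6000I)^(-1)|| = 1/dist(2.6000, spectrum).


dist(2.6000, {2, 4}) = min(|2.6000 - 2|, |2.6000 - 4|)
= min(0.6000, 1.4000) = 0.6000
Resolvent bound = 1/0.6000 = 1.6667

1.6667


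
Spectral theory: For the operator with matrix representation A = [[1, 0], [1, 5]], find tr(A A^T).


trace(A * A^T) = sum of squares of all entries
= 1^2 + 0^2 + 1^2 + 5^2
= 1 + 0 + 1 + 25
= 27

27


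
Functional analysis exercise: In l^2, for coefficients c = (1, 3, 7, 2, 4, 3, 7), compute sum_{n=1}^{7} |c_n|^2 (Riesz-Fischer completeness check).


sum |c_n|^2 = 1^2 + 3^2 + 7^2 + 2^2 + 4^2 + 3^2 + 7^2
= 1 + 9 + 49 + 4 + 16 + 9 + 49
= 137

137


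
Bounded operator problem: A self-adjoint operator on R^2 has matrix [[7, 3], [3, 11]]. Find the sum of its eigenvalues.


For a self-adjoint (symmetric) matrix, the eigenvalues are real.
The sum of eigenvalues equals the trace of the matrix.
trace = 7 + 11 = 18

18


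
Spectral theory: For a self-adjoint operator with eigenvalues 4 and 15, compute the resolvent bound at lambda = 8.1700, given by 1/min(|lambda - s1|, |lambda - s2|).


dist(8.1700, {4, 15}) = min(|8.1700 - 4|, |8.1700 - 15|)
= min(4.1700, 6.8300) = 4.1700
Resolvent bound = 1/4.1700 = 0.2398

0.2398


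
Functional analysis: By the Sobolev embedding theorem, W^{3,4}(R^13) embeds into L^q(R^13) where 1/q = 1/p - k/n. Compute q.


Using the Sobolev embedding formula: 1/q = 1/p - k/n
1/q = 1/4 - 3/13 = 1/52
q = 1/(1/52) = 52

52.0000


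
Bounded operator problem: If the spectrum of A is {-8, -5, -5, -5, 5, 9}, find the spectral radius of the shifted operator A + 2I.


Spectrum of A + 2I = {-6, -3, -3, -3, 7, 11}
Spectral radius = max |lambda| over the shifted spectrum
= max(6, 3, 3, 3, 7, 11) = 11

11


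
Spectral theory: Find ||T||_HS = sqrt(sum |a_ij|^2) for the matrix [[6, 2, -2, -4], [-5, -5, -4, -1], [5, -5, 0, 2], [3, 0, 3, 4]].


The Hilbert-Schmidt norm is sqrt(sum of squares of all entries).
Sum of squares = 6^2 + 2^2 + (-2)^2 + (-4)^2 + (-5)^2 + (-5)^2 + (-4)^2 + (-1)^2 + 5^2 + (-5)^2 + 0^2 + 2^2 + 3^2 + 0^2 + 3^2 + 4^2
= 36 + 4 + 4 + 16 + 25 + 25 + 16 + 1 + 25 + 25 + 0 + 4 + 9 + 0 + 9 + 16 = 215
||T||_HS = sqrt(215) = 14.6629

14.6629


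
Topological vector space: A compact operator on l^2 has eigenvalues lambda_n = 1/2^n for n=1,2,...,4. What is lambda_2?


The eigenvalue formula gives lambda_2 = 1/2^2
= 1/4
= 0.2500

0.2500


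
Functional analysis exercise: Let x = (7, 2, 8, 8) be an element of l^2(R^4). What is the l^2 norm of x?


The l^2 norm = (sum |x_i|^2)^(1/2)
Sum of 2th powers = 49 + 4 + 64 + 64 = 181
||x||_2 = (181)^(1/2) = 13.4536

13.4536


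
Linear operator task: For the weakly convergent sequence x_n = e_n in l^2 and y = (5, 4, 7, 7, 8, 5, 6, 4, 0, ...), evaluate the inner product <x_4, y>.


x_4 = e_4 is the standard basis vector with 1 in position 4.
<x_4, y> = y_4 = 7
As n -> infinity, <x_n, y> -> 0, confirming weak convergence of (x_n) to 0.

7


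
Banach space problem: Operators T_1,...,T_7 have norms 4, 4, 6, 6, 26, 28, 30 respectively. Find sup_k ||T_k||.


By the Uniform Boundedness Principle, the supremum of norms is finite.
sup_k ||T_k|| = max(4, 4, 6, 6, 26, 28, 30) = 30

30


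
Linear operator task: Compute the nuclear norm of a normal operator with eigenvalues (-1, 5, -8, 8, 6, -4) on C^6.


For a normal operator, singular values equal |eigenvalues|.
Trace norm = sum |lambda_i| = 1 + 5 + 8 + 8 + 6 + 4
= 32

32


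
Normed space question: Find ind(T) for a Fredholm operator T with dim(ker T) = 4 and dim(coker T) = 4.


The Fredholm index is defined as ind(T) = dim(ker T) - dim(coker T)
= 4 - 4
= 0

0


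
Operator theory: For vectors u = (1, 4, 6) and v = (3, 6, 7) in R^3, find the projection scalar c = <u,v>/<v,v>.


Computing <u,v> = 1*3 + 4*6 + 6*7 = 69
Computing <v,v> = 3^2 + 6^2 + 7^2 = 94
Projection coefficient = 69/94 = 0.7340

0.7340


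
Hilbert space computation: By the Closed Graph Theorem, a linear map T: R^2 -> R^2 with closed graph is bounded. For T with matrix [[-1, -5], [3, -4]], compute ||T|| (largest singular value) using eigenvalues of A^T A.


A^T A = [[10, -7], [-7, 41]]
trace(A^T A) = 51, det(A^T A) = 361
discriminant = 51^2 - 4*361 = 1157
Largest eigenvalue of A^T A = (trace + sqrt(disc))/2 = 42.5074
||T|| = sqrt(42.5074) = 6.5198

6.5198


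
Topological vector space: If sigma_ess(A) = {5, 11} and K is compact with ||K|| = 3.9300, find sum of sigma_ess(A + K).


By Weyl's theorem, the essential spectrum is invariant under compact perturbations.
sigma_ess(A + K) = sigma_ess(A) = {5, 11}
Sum = 5 + 11 = 16

16


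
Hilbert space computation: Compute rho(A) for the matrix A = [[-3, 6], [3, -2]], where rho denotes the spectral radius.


For a 2x2 matrix, eigenvalues satisfy lambda^2 - (trace)*lambda + det = 0
trace = -3 + -2 = -5
det = -3*-2 - 6*3 = -12
discriminant = (-5)^2 - 4*(-12) = 73
spectral radius = max |eigenvalue| = 6.7720

6.7720


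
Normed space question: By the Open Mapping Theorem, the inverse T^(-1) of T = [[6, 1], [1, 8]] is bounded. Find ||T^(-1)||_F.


det(T) = 6*8 - 1*1 = 47
T^(-1) = (1/47) * [[8, -1], [-1, 6]] = [[0.1702, -0.0213], [-0.0213, 0.1277]]
||T^(-1)||_F^2 = 0.1702^2 + (-0.0213)^2 + (-0.0213)^2 + 0.1277^2 = 0.0462
||T^(-1)||_F = sqrt(0.0462) = 0.2149

0.2149


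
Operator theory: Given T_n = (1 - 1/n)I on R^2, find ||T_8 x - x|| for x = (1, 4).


T_8 x - x = (1 - 1/8)x - x = -x/8
||x|| = sqrt(17) = 4.1231
||T_8 x - x|| = ||x||/8 = 4.1231/8 = 0.5154

0.5154


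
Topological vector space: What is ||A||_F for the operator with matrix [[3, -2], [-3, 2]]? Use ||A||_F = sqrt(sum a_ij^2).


||A||_F^2 = sum a_ij^2
= 3^2 + (-2)^2 + (-3)^2 + 2^2
= 9 + 4 + 9 + 4 = 26
||A||_F = sqrt(26) = 5.0990

5.0990


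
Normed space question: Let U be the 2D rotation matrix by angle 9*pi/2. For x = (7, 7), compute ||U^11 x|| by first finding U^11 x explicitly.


U is a rotation by theta = 9*pi/2
U^11 = rotation by 11*theta = 99*pi/2 = 3*pi/2 (mod 2*pi)
cos(3*pi/2) = 0.0000, sin(3*pi/2) = -1.0000
U^11 x = (0.0000 * 7 - -1.0000 * 7, -1.0000 * 7 + 0.0000 * 7)
= (7.0000, -7.0000)
||U^11 x|| = sqrt(7.0000^2 + (-7.0000)^2) = sqrt(98.0000) = 9.8995

9.8995


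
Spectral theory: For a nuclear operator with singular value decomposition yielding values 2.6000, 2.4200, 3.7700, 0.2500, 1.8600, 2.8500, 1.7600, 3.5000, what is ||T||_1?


The nuclear norm is the sum of all singular values.
||T||_1 = 2.6000 + 2.4200 + 3.7700 + 0.2500 + 1.8600 + 2.8500 + 1.7600 + 3.5000
= 19.0100

19.0100


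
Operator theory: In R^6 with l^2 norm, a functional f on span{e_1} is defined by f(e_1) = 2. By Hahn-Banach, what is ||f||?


The norm of f is given by ||f|| = sup_{||x||=1} |f(x)|.
On span{e_1}, ||e_1|| = 1, so ||f|| = |f(e_1)| / ||e_1||
= |2| / 1 = 2.0000

2.0000


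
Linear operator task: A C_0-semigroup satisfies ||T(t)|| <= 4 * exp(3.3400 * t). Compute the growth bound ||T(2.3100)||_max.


||T(2.3100)|| <= 4 * exp(3.3400 * 2.3100)
= 4 * exp(7.7154)
= 4 * 2242.6198
= 8970.4791

8970.4791


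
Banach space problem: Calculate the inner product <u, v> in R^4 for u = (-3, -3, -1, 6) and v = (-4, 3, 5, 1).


Computing the standard inner product <u, v> = sum u_i * v_i
= -3*-4 + -3*3 + -1*5 + 6*1
= 12 + -9 + -5 + 6
= 4

4


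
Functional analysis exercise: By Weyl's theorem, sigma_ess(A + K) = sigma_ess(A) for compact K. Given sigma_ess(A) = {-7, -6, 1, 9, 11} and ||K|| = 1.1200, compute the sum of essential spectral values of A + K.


By Weyl's theorem, the essential spectrum is invariant under compact perturbations.
sigma_ess(A + K) = sigma_ess(A) = {-7, -6, 1, 9, 11}
Sum = -7 + -6 + 1 + 9 + 11 = 8

8


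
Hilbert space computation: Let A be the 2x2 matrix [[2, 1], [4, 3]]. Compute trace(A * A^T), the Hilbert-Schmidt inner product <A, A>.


trace(A * A^T) = sum of squares of all entries
= 2^2 + 1^2 + 4^2 + 3^2
= 4 + 1 + 16 + 9
= 30

30


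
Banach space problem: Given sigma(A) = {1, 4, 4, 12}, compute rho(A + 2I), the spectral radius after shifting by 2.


Spectrum of A + 2I = {3, 6, 6, 14}
Spectral radius = max |lambda| over the shifted spectrum
= max(3, 6, 6, 14) = 14

14


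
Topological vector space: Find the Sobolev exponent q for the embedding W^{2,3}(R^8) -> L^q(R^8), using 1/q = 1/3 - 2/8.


Using the Sobolev embedding formula: 1/q = 1/p - k/n
1/q = 1/3 - 2/8 = 1/12
q = 1/(1/12) = 12

12.0000


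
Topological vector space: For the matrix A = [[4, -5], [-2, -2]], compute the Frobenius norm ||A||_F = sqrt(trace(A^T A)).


||A||_F^2 = sum a_ij^2
= 4^2 + (-5)^2 + (-2)^2 + (-2)^2
= 16 + 25 + 4 + 4 = 49
||A||_F = sqrt(49) = 7.0000

7.0000


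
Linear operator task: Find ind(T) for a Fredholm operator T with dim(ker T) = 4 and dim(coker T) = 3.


The Fredholm index is defined as ind(T) = dim(ker T) - dim(coker T)
= 4 - 3
= 1

1


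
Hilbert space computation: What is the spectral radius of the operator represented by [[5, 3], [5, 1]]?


For a 2x2 matrix, eigenvalues satisfy lambda^2 - (trace)*lambda + det = 0
trace = 5 + 1 = 6
det = 5*1 - 3*5 = -10
discriminant = 6^2 - 4*(-10) = 76
spectral radius = max |eigenvalue| = 7.3589

7.3589


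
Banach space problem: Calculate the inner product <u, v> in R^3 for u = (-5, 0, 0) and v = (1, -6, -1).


Computing the standard inner product <u, v> = sum u_i * v_i
= -5*1 + 0*-6 + 0*-1
= -5 + 0 + 0
= -5

-5


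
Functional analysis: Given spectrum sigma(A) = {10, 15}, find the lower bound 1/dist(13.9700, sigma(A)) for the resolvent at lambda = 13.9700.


dist(13.9700, {10, 15}) = min(|13.9700 - 10|, |13.9700 - 15|)
= min(3.9700, 1.0300) = 1.0300
Resolvent bound = 1/1.0300 = 0.9709

0.9709


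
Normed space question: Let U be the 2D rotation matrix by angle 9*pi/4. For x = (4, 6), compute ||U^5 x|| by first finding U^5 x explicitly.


U is a rotation by theta = 9*pi/4
U^5 = rotation by 5*theta = 45*pi/4 = 5*pi/4 (mod 2*pi)
cos(5*pi/4) = -0.7071, sin(5*pi/4) = -0.7071
U^5 x = (-0.7071 * 4 - -0.7071 * 6, -0.7071 * 4 + -0.7071 * 6)
= (1.4142, -7.0711)
||U^5 x|| = sqrt(1.4142^2 + (-7.0711)^2) = sqrt(52.0000) = 7.2111

7.2111


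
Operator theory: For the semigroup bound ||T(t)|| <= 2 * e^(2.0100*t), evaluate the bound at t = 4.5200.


||T(4.5200)|| <= 2 * exp(2.0100 * 4.5200)
= 2 * exp(9.0852)
= 2 * 8823.7303
= 17647.4607

17647.4607


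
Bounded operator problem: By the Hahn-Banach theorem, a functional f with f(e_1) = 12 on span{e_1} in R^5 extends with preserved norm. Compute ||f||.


The norm of f is given by ||f|| = sup_{||x||=1} |f(x)|.
On span{e_1}, ||e_1|| = 1, so ||f|| = |f(e_1)| / ||e_1||
= |12| / 1 = 12.0000

12.0000


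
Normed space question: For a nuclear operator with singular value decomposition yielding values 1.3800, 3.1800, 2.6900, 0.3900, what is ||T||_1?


The nuclear norm is the sum of all singular values.
||T||_1 = 1.3800 + 3.1800 + 2.6900 + 0.3900
= 7.6400

7.6400


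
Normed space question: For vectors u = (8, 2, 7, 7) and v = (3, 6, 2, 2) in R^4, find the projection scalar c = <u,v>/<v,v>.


Computing <u,v> = 8*3 + 2*6 + 7*2 + 7*2 = 64
Computing <v,v> = 3^2 + 6^2 + 2^2 + 2^2 = 53
Projection coefficient = 64/53 = 1.2075

1.2075


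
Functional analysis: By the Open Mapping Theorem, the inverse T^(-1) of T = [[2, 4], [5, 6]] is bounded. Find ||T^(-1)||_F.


det(T) = 2*6 - 4*5 = -8
T^(-1) = (1/-8) * [[6, -4], [-5, 2]] = [[-0.7500, 0.5000], [0.6250, -0.2500]]
||T^(-1)||_F^2 = (-0.7500)^2 + 0.5000^2 + 0.6250^2 + (-0.2500)^2 = 1.2656
||T^(-1)||_F = sqrt(1.2656) = 1.1250

1.1250


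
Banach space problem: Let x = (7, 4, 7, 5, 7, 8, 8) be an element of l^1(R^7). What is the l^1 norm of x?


The l^1 norm equals the sum of absolute values of all components.
||x||_1 = 7 + 4 + 7 + 5 + 7 + 8 + 8
= 46

46.0000


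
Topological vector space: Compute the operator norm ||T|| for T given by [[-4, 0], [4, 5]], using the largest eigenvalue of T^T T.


A^T A = [[32, 20], [20, 25]]
trace(A^T A) = 57, det(A^T A) = 400
discriminant = 57^2 - 4*400 = 1649
Largest eigenvalue of A^T A = (trace + sqrt(disc))/2 = 48.8039
||T|| = sqrt(48.8039) = 6.9860

6.9860


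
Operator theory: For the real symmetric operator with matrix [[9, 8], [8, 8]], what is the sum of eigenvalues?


For a self-adjoint (symmetric) matrix, the eigenvalues are real.
The sum of eigenvalues equals the trace of the matrix.
trace = 9 + 8 = 17

17


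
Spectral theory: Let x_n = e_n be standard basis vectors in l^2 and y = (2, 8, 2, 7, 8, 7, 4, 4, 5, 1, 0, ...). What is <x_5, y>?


x_5 = e_5 is the standard basis vector with 1 in position 5.
<x_5, y> = y_5 = 8
As n -> infinity, <x_n, y> -> 0, confirming weak convergence of (x_n) to 0.

8


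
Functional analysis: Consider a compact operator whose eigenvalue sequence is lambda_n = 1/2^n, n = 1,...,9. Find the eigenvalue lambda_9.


The eigenvalue formula gives lambda_9 = 1/2^9
= 1/512
= 0.0020

0.0020


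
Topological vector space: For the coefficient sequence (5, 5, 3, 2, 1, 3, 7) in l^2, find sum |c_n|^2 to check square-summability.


sum |c_n|^2 = 5^2 + 5^2 + 3^2 + 2^2 + 1^2 + 3^2 + 7^2
= 25 + 25 + 9 + 4 + 1 + 9 + 49
= 122

122


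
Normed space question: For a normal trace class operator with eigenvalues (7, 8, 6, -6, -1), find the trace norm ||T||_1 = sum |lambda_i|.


For a normal operator, singular values equal |eigenvalues|.
Trace norm = sum |lambda_i| = 7 + 8 + 6 + 6 + 1
= 28

28


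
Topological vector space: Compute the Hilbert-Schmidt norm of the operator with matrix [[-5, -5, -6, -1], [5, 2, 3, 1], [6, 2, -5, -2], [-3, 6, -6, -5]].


The Hilbert-Schmidt norm is sqrt(sum of squares of all entries).
Sum of squares = (-5)^2 + (-5)^2 + (-6)^2 + (-1)^2 + 5^2 + 2^2 + 3^2 + 1^2 + 6^2 + 2^2 + (-5)^2 + (-2)^2 + (-3)^2 + 6^2 + (-6)^2 + (-5)^2
= 25 + 25 + 36 + 1 + 25 + 4 + 9 + 1 + 36 + 4 + 25 + 4 + 9 + 36 + 36 + 25 = 301
||T||_HS = sqrt(301) = 17.3494

17.3494


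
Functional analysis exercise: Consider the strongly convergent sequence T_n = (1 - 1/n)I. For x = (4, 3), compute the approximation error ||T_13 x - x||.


T_13 x - x = (1 - 1/13)x - x = -x/13
||x|| = sqrt(25) = 5.0000
||T_13 x - x|| = ||x||/13 = 5.0000/13 = 0.3846

0.3846


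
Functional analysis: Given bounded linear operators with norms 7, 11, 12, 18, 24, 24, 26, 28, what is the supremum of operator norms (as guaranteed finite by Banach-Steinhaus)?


By the Uniform Boundedness Principle, the supremum of norms is finite.
sup_k ||T_k|| = max(7, 11, 12, 18, 24, 24, 26, 28) = 28

28


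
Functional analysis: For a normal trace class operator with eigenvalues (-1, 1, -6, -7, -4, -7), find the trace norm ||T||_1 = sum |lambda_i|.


For a normal operator, singular values equal |eigenvalues|.
Trace norm = sum |lambda_i| = 1 + 1 + 6 + 7 + 4 + 7
= 26

26


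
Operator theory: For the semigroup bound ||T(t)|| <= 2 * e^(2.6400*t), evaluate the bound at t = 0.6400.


||T(0.6400)|| <= 2 * exp(2.6400 * 0.6400)
= 2 * exp(1.6896)
= 2 * 5.4173
= 10.8346

10.8346


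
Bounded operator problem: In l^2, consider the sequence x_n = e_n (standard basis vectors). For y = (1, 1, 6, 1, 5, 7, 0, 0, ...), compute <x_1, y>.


x_1 = e_1 is the standard basis vector with 1 in position 1.
<x_1, y> = y_1 = 1
As n -> infinity, <x_n, y> -> 0, confirming weak convergence of (x_n) to 0.

1


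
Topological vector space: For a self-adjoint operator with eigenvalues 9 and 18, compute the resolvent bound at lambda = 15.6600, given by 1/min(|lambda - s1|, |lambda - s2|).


dist(15.6600, {9, 18}) = min(|15.6600 - 9|, |15.6600 - 18|)
= min(6.6600, 2.3400) = 2.3400
Resolvent bound = 1/2.3400 = 0.4274

0.4274


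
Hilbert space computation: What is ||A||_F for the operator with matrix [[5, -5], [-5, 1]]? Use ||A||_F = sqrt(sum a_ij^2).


||A||_F^2 = sum a_ij^2
= 5^2 + (-5)^2 + (-5)^2 + 1^2
= 25 + 25 + 25 + 1 = 76
||A||_F = sqrt(76) = 8.7178

8.7178


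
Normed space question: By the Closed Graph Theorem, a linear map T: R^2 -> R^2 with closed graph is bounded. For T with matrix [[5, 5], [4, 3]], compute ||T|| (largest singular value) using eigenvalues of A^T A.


A^T A = [[41, 37], [37, 34]]
trace(A^T A) = 75, det(A^T A) = 25
discriminant = 75^2 - 4*25 = 5525
Largest eigenvalue of A^T A = (trace + sqrt(disc))/2 = 74.6652
||T|| = sqrt(74.6652) = 8.6409

8.6409


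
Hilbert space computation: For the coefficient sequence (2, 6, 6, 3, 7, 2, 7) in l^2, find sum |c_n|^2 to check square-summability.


sum |c_n|^2 = 2^2 + 6^2 + 6^2 + 3^2 + 7^2 + 2^2 + 7^2
= 4 + 36 + 36 + 9 + 49 + 4 + 49
= 187

187


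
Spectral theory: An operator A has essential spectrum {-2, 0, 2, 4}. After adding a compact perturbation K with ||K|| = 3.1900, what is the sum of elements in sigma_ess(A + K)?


By Weyl's theorem, the essential spectrum is invariant under compact perturbations.
sigma_ess(A + K) = sigma_ess(A) = {-2, 0, 2, 4}
Sum = -2 + 0 + 2 + 4 = 4

4


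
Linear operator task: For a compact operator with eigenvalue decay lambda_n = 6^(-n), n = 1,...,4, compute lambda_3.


The eigenvalue formula gives lambda_3 = 1/6^3
= 1/216
= 0.0046

0.0046


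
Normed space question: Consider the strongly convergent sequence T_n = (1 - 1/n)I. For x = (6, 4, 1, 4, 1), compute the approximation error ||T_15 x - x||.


T_15 x - x = (1 - 1/15)x - x = -x/15
||x|| = sqrt(70) = 8.3666
||T_15 x - x|| = ||x||/15 = 8.3666/15 = 0.5578

0.5578


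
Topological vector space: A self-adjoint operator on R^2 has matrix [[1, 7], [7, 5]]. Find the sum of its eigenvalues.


For a self-adjoint (symmetric) matrix, the eigenvalues are real.
The sum of eigenvalues equals the trace of the matrix.
trace = 1 + 5 = 6

6


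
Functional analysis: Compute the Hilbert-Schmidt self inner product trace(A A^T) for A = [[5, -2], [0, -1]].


trace(A * A^T) = sum of squares of all entries
= 5^2 + (-2)^2 + 0^2 + (-1)^2
= 25 + 4 + 0 + 1
= 30

30


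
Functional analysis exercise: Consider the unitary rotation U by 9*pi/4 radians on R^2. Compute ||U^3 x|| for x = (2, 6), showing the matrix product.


U is a rotation by theta = 9*pi/4
U^3 = rotation by 3*theta = 27*pi/4 = 3*pi/4 (mod 2*pi)
cos(3*pi/4) = -0.7071, sin(3*pi/4) = 0.7071
U^3 x = (-0.7071 * 2 - 0.7071 * 6, 0.7071 * 2 + -0.7071 * 6)
= (-5.6569, -2.8284)
||U^3 x|| = sqrt((-5.6569)^2 + (-2.8284)^2) = sqrt(40.0000) = 6.3246

6.3246


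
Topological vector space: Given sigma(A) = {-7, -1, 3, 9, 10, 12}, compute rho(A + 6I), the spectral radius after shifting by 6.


Spectrum of A + 6I = {-1, 5, 9, 15, 16, 18}
Spectral radius = max |lambda| over the shifted spectrum
= max(1, 5, 9, 15, 16, 18) = 18

18


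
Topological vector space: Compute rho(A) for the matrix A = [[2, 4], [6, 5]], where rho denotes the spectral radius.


For a 2x2 matrix, eigenvalues satisfy lambda^2 - (trace)*lambda + det = 0
trace = 2 + 5 = 7
det = 2*5 - 4*6 = -14
discriminant = 7^2 - 4*(-14) = 105
spectral radius = max |eigenvalue| = 8.6235

8.6235


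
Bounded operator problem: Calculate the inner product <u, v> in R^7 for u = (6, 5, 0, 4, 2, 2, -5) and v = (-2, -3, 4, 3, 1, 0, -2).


Computing the standard inner product <u, v> = sum u_i * v_i
= 6*-2 + 5*-3 + 0*4 + 4*3 + 2*1 + 2*0 + -5*-2
= -12 + -15 + 0 + 12 + 2 + 0 + 10
= -3

-3


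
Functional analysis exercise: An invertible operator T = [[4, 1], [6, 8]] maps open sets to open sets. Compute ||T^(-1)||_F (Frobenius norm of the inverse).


det(T) = 4*8 - 1*6 = 26
T^(-1) = (1/26) * [[8, -1], [-6, 4]] = [[0.3077, -0.0385], [-0.2308, 0.1538]]
||T^(-1)||_F^2 = 0.3077^2 + (-0.0385)^2 + (-0.2308)^2 + 0.1538^2 = 0.1731
||T^(-1)||_F = sqrt(0.1731) = 0.4160

0.4160


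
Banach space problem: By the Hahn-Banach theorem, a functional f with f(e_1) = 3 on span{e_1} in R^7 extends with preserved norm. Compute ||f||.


The norm of f is given by ||f|| = sup_{||x||=1} |f(x)|.
On span{e_1}, ||e_1|| = 1, so ||f|| = |f(e_1)| / ||e_1||
= |3| / 1 = 3.0000

3.0000


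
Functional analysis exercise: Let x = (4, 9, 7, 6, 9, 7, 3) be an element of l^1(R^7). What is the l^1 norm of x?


The l^1 norm equals the sum of absolute values of all components.
||x||_1 = 4 + 9 + 7 + 6 + 9 + 7 + 3
= 45

45.0000


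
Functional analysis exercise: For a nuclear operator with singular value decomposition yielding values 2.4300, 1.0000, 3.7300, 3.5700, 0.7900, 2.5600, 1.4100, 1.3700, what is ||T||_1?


The nuclear norm is the sum of all singular values.
||T||_1 = 2.4300 + 1.0000 + 3.7300 + 3.5700 + 0.7900 + 2.5600 + 1.4100 + 1.3700
= 16.8600

16.8600


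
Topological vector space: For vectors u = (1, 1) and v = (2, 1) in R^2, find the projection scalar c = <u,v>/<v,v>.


Computing <u,v> = 1*2 + 1*1 = 3
Computing <v,v> = 2^2 + 1^2 = 5
Projection coefficient = 3/5 = 0.6000

0.6000


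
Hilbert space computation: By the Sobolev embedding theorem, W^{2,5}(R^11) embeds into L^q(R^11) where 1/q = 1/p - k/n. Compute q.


Using the Sobolev embedding formula: 1/q = 1/p - k/n
1/q = 1/5 - 2/11 = 1/55
q = 1/(1/55) = 55

55.0000


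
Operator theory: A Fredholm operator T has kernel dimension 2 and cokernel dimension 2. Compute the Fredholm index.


The Fredholm index is defined as ind(T) = dim(ker T) - dim(coker T)
= 2 - 2
= 0

0


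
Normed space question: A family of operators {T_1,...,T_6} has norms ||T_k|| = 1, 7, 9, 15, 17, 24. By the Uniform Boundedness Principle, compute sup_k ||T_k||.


By the Uniform Boundedness Principle, the supremum of norms is finite.
sup_k ||T_k|| = max(1, 7, 9, 15, 17, 24) = 24

24


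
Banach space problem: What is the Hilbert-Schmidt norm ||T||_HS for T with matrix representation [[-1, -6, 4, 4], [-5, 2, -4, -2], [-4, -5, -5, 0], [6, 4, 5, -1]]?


The Hilbert-Schmidt norm is sqrt(sum of squares of all entries).
Sum of squares = (-1)^2 + (-6)^2 + 4^2 + 4^2 + (-5)^2 + 2^2 + (-4)^2 + (-2)^2 + (-4)^2 + (-5)^2 + (-5)^2 + 0^2 + 6^2 + 4^2 + 5^2 + (-1)^2
= 1 + 36 + 16 + 16 + 25 + 4 + 16 + 4 + 16 + 25 + 25 + 0 + 36 + 16 + 25 + 1 = 262
||T||_HS = sqrt(262) = 16.1864

16.1864


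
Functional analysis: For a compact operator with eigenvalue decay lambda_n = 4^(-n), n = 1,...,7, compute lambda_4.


The eigenvalue formula gives lambda_4 = 1/4^4
= 1/256
= 0.0039

0.0039


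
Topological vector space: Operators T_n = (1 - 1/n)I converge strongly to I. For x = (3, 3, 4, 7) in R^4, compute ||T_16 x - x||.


T_16 x - x = (1 - 1/16)x - x = -x/16
||x|| = sqrt(83) = 9.1104
||T_16 x - x|| = ||x||/16 = 9.1104/16 = 0.5694

0.5694


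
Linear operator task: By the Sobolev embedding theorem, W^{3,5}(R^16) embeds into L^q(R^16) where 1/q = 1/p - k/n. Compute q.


Using the Sobolev embedding formula: 1/q = 1/p - k/n
1/q = 1/5 - 3/16 = 1/80
q = 1/(1/80) = 80

80.0000


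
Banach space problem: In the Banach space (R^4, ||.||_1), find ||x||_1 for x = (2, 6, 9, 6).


The l^1 norm equals the sum of absolute values of all components.
||x||_1 = 2 + 6 + 9 + 6
= 23

23.0000


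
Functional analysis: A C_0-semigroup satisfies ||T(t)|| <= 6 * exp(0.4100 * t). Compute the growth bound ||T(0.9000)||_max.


||T(0.9000)|| <= 6 * exp(0.4100 * 0.9000)
= 6 * exp(0.3690)
= 6 * 1.4463
= 8.6777

8.6777


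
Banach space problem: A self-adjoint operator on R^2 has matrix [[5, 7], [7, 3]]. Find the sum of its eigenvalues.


For a self-adjoint (symmetric) matrix, the eigenvalues are real.
The sum of eigenvalues equals the trace of the matrix.
trace = 5 + 3 = 8

8


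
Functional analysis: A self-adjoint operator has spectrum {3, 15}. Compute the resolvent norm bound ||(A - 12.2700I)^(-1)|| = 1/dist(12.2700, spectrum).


dist(12.2700, {3, 15}) = min(|12.2700 - 3|, |12.2700 - 15|)
= min(9.2700, 2.7300) = 2.7300
Resolvent bound = 1/2.7300 = 0.3663

0.3663


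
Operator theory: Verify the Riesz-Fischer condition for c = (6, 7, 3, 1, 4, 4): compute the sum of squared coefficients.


sum |c_n|^2 = 6^2 + 7^2 + 3^2 + 1^2 + 4^2 + 4^2
= 36 + 49 + 9 + 1 + 16 + 16
= 127

127


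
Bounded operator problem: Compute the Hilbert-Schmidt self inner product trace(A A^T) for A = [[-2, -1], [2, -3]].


trace(A * A^T) = sum of squares of all entries
= (-2)^2 + (-1)^2 + 2^2 + (-3)^2
= 4 + 1 + 4 + 9
= 18

18


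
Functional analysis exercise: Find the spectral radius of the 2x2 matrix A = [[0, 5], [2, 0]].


For a 2x2 matrix, eigenvalues satisfy lambda^2 - (trace)*lambda + det = 0
trace = 0 + 0 = 0
det = 0*0 - 5*2 = -10
discriminant = 0^2 - 4*(-10) = 40
spectral radius = max |eigenvalue| = 3.1623

3.1623


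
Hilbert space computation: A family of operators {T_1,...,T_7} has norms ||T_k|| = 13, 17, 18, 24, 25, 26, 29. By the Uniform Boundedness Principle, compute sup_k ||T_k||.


By the Uniform Boundedness Principle, the supremum of norms is finite.
sup_k ||T_k|| = max(13, 17, 18, 24, 25, 26, 29) = 29

29


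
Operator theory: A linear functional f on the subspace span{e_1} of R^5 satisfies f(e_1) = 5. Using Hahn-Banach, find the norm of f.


The norm of f is given by ||f|| = sup_{||x||=1} |f(x)|.
On span{e_1}, ||e_1|| = 1, so ||f|| = |f(e_1)| / ||e_1||
= |5| / 1 = 5.0000

5.0000


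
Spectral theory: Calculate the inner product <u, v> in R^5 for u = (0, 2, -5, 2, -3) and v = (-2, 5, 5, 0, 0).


Computing the standard inner product <u, v> = sum u_i * v_i
= 0*-2 + 2*5 + -5*5 + 2*0 + -3*0
= 0 + 10 + -25 + 0 + 0
= -15

-15


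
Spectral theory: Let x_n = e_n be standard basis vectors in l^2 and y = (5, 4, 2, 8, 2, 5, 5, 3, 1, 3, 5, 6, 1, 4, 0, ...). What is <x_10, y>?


x_10 = e_10 is the standard basis vector with 1 in position 10.
<x_10, y> = y_10 = 3
As n -> infinity, <x_n, y> -> 0, confirming weak convergence of (x_n) to 0.

3


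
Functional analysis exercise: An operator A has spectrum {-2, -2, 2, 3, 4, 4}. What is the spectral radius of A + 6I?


Spectrum of A + 6I = {4, 4, 8, 9, 10, 10}
Spectral radius = max |lambda| over the shifted spectrum
= max(4, 4, 8, 9, 10, 10) = 10

10


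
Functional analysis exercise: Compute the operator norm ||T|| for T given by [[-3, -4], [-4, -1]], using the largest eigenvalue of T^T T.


A^T A = [[25, 16], [16, 17]]
trace(A^T A) = 42, det(A^T A) = 169
discriminant = 42^2 - 4*169 = 1088
Largest eigenvalue of A^T A = (trace + sqrt(disc))/2 = 37.4924
||T|| = sqrt(37.4924) = 6.1231

6.1231


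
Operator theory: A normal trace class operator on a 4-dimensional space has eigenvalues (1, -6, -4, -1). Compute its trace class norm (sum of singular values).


For a normal operator, singular values equal |eigenvalues|.
Trace norm = sum |lambda_i| = 1 + 6 + 4 + 1
= 12

12


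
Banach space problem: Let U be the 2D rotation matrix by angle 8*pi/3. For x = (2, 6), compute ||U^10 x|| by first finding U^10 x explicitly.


U is a rotation by theta = 8*pi/3
U^10 = rotation by 10*theta = 80*pi/3 = 2*pi/3 (mod 2*pi)
cos(2*pi/3) = -0.5000, sin(2*pi/3) = 0.8660
U^10 x = (-0.5000 * 2 - 0.8660 * 6, 0.8660 * 2 + -0.5000 * 6)
= (-6.1962, -1.2679)
||U^10 x|| = sqrt((-6.1962)^2 + (-1.2679)^2) = sqrt(40.0000) = 6.3246

6.3246


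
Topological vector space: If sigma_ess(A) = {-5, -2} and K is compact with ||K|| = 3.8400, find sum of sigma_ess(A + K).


By Weyl's theorem, the essential spectrum is invariant under compact perturbations.
sigma_ess(A + K) = sigma_ess(A) = {-5, -2}
Sum = -5 + -2 = -7

-7


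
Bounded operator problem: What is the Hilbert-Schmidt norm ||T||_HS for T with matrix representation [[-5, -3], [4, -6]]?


The Hilbert-Schmidt norm is sqrt(sum of squares of all entries).
Sum of squares = (-5)^2 + (-3)^2 + 4^2 + (-6)^2
= 25 + 9 + 16 + 36 = 86
||T||_HS = sqrt(86) = 9.2736

9.2736


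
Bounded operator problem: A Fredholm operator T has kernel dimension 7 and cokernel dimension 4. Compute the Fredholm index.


The Fredholm index is defined as ind(T) = dim(ker T) - dim(coker T)
= 7 - 4
= 3

3


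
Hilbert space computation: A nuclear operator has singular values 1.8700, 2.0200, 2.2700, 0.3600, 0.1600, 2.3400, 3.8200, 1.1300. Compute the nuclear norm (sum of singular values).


The nuclear norm is the sum of all singular values.
||T||_1 = 1.8700 + 2.0200 + 2.2700 + 0.3600 + 0.1600 + 2.3400 + 3.8200 + 1.1300
= 13.9700

13.9700


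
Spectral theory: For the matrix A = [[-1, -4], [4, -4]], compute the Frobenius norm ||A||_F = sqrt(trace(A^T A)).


||A||_F^2 = sum a_ij^2
= (-1)^2 + (-4)^2 + 4^2 + (-4)^2
= 1 + 16 + 16 + 16 = 49
||A||_F = sqrt(49) = 7.0000

7.0000


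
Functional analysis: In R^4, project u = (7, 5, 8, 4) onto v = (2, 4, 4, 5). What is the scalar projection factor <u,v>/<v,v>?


Computing <u,v> = 7*2 + 5*4 + 8*4 + 4*5 = 86
Computing <v,v> = 2^2 + 4^2 + 4^2 + 5^2 = 61
Projection coefficient = 86/61 = 1.4098

1.4098


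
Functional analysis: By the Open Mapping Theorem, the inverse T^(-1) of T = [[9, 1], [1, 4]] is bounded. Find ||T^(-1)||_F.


det(T) = 9*4 - 1*1 = 35
T^(-1) = (1/35) * [[4, -1], [-1, 9]] = [[0.1143, -0.0286], [-0.0286, 0.2571]]
||T^(-1)||_F^2 = 0.1143^2 + (-0.0286)^2 + (-0.0286)^2 + 0.2571^2 = 0.0808
||T^(-1)||_F = sqrt(0.0808) = 0.2843

0.2843


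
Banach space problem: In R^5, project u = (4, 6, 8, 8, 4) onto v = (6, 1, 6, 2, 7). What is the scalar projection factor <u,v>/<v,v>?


Computing <u,v> = 4*6 + 6*1 + 8*6 + 8*2 + 4*7 = 122
Computing <v,v> = 6^2 + 1^2 + 6^2 + 2^2 + 7^2 = 126
Projection coefficient = 122/126 = 0.9683

0.9683


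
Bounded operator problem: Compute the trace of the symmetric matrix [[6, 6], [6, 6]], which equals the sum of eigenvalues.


For a self-adjoint (symmetric) matrix, the eigenvalues are real.
The sum of eigenvalues equals the trace of the matrix.
trace = 6 + 6 = 12

12


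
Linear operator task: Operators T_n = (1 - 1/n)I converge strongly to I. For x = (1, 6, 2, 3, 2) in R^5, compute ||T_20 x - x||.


T_20 x - x = (1 - 1/20)x - x = -x/20
||x|| = sqrt(54) = 7.3485
||T_20 x - x|| = ||x||/20 = 7.3485/20 = 0.3674

0.3674


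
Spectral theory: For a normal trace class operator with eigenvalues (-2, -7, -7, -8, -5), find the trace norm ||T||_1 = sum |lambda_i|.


For a normal operator, singular values equal |eigenvalues|.
Trace norm = sum |lambda_i| = 2 + 7 + 7 + 8 + 5
= 29

29


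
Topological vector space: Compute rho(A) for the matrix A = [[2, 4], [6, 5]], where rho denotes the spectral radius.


For a 2x2 matrix, eigenvalues satisfy lambda^2 - (trace)*lambda + det = 0
trace = 2 + 5 = 7
det = 2*5 - 4*6 = -14
discriminant = 7^2 - 4*(-14) = 105
spectral radius = max |eigenvalue| = 8.6235

8.6235


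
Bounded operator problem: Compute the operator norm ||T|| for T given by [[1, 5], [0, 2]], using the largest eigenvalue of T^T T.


A^T A = [[1, 5], [5, 29]]
trace(A^T A) = 30, det(A^T A) = 4
discriminant = 30^2 - 4*4 = 884
Largest eigenvalue of A^T A = (trace + sqrt(disc))/2 = 29.8661
||T|| = sqrt(29.8661) = 5.4650

5.4650


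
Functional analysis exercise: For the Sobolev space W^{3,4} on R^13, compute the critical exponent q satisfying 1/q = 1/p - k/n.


Using the Sobolev embedding formula: 1/q = 1/p - k/n
1/q = 1/4 - 3/13 = 1/52
q = 1/(1/52) = 52

52.0000


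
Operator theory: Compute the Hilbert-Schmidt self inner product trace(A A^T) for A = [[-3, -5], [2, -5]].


trace(A * A^T) = sum of squares of all entries
= (-3)^2 + (-5)^2 + 2^2 + (-5)^2
= 9 + 25 + 4 + 25
= 63

63


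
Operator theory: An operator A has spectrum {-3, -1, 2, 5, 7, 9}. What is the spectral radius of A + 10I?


Spectrum of A + 10I = {7, 9, 12, 15, 17, 19}
Spectral radius = max |lambda| over the shifted spectrum
= max(7, 9, 12, 15, 17, 19) = 19

19


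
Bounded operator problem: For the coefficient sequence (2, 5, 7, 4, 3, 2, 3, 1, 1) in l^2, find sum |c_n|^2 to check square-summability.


sum |c_n|^2 = 2^2 + 5^2 + 7^2 + 4^2 + 3^2 + 2^2 + 3^2 + 1^2 + 1^2
= 4 + 25 + 49 + 16 + 9 + 4 + 9 + 1 + 1
= 118

118


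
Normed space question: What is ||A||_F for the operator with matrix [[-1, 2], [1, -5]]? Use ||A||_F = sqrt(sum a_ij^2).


||A||_F^2 = sum a_ij^2
= (-1)^2 + 2^2 + 1^2 + (-5)^2
= 1 + 4 + 1 + 25 = 31
||A||_F = sqrt(31) = 5.5678

5.5678


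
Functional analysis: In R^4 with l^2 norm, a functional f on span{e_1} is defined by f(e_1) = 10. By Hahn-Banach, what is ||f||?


The norm of f is given by ||f|| = sup_{||x||=1} |f(x)|.
On span{e_1}, ||e_1|| = 1, so ||f|| = |f(e_1)| / ||e_1||
= |10| / 1 = 10.0000

10.0000


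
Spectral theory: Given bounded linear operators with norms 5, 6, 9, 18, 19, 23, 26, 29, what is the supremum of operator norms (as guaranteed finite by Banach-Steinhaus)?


By the Uniform Boundedness Principle, the supremum of norms is finite.
sup_k ||T_k|| = max(5, 6, 9, 18, 19, 23, 26, 29) = 29

29


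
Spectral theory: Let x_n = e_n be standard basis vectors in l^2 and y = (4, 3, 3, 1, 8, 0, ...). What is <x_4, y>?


x_4 = e_4 is the standard basis vector with 1 in position 4.
<x_4, y> = y_4 = 1
As n -> infinity, <x_n, y> -> 0, confirming weak convergence of (x_n) to 0.

1


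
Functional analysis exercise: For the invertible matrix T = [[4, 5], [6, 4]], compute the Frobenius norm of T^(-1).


det(T) = 4*4 - 5*6 = -14
T^(-1) = (1/-14) * [[4, -5], [-6, 4]] = [[-0.2857, 0.3571], [0.4286, -0.2857]]
||T^(-1)||_F^2 = (-0.2857)^2 + 0.3571^2 + 0.4286^2 + (-0.2857)^2 = 0.4745
||T^(-1)||_F = sqrt(0.4745) = 0.6888

0.6888


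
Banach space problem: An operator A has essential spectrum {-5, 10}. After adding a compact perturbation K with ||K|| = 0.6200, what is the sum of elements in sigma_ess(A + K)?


By Weyl's theorem, the essential spectrum is invariant under compact perturbations.
sigma_ess(A + K) = sigma_ess(A) = {-5, 10}
Sum = -5 + 10 = 5

5


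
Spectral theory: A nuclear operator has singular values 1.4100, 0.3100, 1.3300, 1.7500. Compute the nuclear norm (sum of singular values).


The nuclear norm is the sum of all singular values.
||T||_1 = 1.4100 + 0.3100 + 1.3300 + 1.7500
= 4.8000

4.8000


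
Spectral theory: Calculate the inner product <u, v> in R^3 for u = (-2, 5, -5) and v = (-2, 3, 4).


Computing the standard inner product <u, v> = sum u_i * v_i
= -2*-2 + 5*3 + -5*4
= 4 + 15 + -20
= -1

-1


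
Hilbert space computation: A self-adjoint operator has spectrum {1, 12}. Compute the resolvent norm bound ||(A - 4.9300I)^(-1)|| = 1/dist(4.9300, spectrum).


dist(4.9300, {1, 12}) = min(|4.9300 - 1|, |4.9300 - 12|)
= min(3.9300, 7.0700) = 3.9300
Resolvent bound = 1/3.9300 = 0.2545

0.2545


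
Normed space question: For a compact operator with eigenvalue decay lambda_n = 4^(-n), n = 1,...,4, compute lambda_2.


The eigenvalue formula gives lambda_2 = 1/4^2
= 1/16
= 0.0625

0.0625


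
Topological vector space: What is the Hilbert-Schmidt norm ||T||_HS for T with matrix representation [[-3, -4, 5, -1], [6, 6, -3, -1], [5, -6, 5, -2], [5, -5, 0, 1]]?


The Hilbert-Schmidt norm is sqrt(sum of squares of all entries).
Sum of squares = (-3)^2 + (-4)^2 + 5^2 + (-1)^2 + 6^2 + 6^2 + (-3)^2 + (-1)^2 + 5^2 + (-6)^2 + 5^2 + (-2)^2 + 5^2 + (-5)^2 + 0^2 + 1^2
= 9 + 16 + 25 + 1 + 36 + 36 + 9 + 1 + 25 + 36 + 25 + 4 + 25 + 25 + 0 + 1 = 274
||T||_HS = sqrt(274) = 16.5529

16.5529


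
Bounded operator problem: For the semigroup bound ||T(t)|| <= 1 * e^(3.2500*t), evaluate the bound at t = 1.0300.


||T(1.0300)|| <= 1 * exp(3.2500 * 1.0300)
= 1 * exp(3.3475)
= 1 * 28.4316
= 28.4316

28.4316


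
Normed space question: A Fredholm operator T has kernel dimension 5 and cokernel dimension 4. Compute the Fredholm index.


The Fredholm index is defined as ind(T) = dim(ker T) - dim(coker T)
= 5 - 4
= 1

1


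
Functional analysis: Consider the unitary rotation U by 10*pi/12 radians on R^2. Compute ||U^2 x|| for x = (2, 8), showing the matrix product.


U is a rotation by theta = 10*pi/12
U^2 = rotation by 2*theta = 20*pi/12
cos(20*pi/12) = 0.5000, sin(20*pi/12) = -0.8660
U^2 x = (0.5000 * 2 - -0.8660 * 8, -0.8660 * 2 + 0.5000 * 8)
= (7.9282, 2.2679)
||U^2 x|| = sqrt(7.9282^2 + 2.2679^2) = sqrt(68.0000) = 8.2462

8.2462


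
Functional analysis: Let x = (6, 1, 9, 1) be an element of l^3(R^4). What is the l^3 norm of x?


The l^3 norm = (sum |x_i|^3)^(1/3)
Sum of 3th powers = 216 + 1 + 729 + 1 = 947
||x||_3 = (947)^(1/3) = 9.8201

9.8201


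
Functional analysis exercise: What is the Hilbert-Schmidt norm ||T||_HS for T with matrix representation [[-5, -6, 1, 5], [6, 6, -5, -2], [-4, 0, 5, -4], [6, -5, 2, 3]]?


The Hilbert-Schmidt norm is sqrt(sum of squares of all entries).
Sum of squares = (-5)^2 + (-6)^2 + 1^2 + 5^2 + 6^2 + 6^2 + (-5)^2 + (-2)^2 + (-4)^2 + 0^2 + 5^2 + (-4)^2 + 6^2 + (-5)^2 + 2^2 + 3^2
= 25 + 36 + 1 + 25 + 36 + 36 + 25 + 4 + 16 + 0 + 25 + 16 + 36 + 25 + 4 + 9 = 319
||T||_HS = sqrt(319) = 17.8606

17.8606


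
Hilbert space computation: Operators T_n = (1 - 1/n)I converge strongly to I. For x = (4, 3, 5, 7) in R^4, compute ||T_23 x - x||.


T_23 x - x = (1 - 1/23)x - x = -x/23
||x|| = sqrt(99) = 9.9499
||T_23 x - x|| = ||x||/23 = 9.9499/23 = 0.4326

0.4326


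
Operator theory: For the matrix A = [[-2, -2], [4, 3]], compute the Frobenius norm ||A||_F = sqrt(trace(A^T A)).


||A||_F^2 = sum a_ij^2
= (-2)^2 + (-2)^2 + 4^2 + 3^2
= 4 + 4 + 16 + 9 = 33
||A||_F = sqrt(33) = 5.7446

5.7446


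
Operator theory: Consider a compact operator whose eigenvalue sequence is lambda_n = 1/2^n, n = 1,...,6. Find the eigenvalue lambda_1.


The eigenvalue formula gives lambda_1 = 1/2^1
= 1/2
= 0.5000

0.5000
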